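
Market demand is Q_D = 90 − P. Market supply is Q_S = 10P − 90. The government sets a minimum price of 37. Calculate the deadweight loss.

234.22

In inverse form: demand P = 90 − Q, supply P = 9 + 0.1Q.
Competitive equilibrium: 90 − Q = 9 + 0.1Q → Q* = 73.6364, P* = 16.3636.
At the floor P = 37, quantity demanded = (90 − 37)/1 = 53.
Sellers' marginal cost at Q' = 53: 9 + 0.1·53 = 14.3.
ΔQ = 73.6364 − 53 = 20.6364; wedge = 37 − 14.3 = 22.7.
DWL = ½ × 20.6364 × 22.7 = 234.22.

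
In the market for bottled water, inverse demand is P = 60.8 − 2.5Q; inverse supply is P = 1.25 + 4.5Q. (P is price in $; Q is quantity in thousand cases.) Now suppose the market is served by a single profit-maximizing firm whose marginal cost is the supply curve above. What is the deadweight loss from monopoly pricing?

Competitive equilibrium: 60.8 − 2.5Q = 1.25 + 4.5Q → Q* = 8.5071, P* = 39.5321.
Marginal revenue: MR = 60.8 − 5Q. Set MR = MC: 60.8 − 5Q = 1.25 + 4.5Q → Q_m = 6.2684.
Price P_m = 60.8 − 2.5·6.2684 = 45.129; MC(Q_m) = 1.25 + 4.5·6.2684 = 29.4578.
Competitive Q* = 8.5071, so ΔQ = 2.2387; wedge = 45.129 − 29.4578 = 15.6712.
Welfare loss = ½ × 2.2387 × 15.6712 = $17.54 thousand.

$17.54 thousand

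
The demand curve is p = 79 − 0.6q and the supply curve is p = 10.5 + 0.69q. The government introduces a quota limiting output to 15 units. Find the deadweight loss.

Competitive equilibrium: 79 − 0.6q = 10.5 + 0.69q → q* = 53.1008, p* = 47.1395.
At q = 15: demand price = 79 − 0.6·15 = 70; supply price = 10.5 + 0.69·15 = 20.85.
Δq = 53.1008 − 15 = 38.1008; wedge = 70 − 20.85 = 49.15.
DWL = ½ × 38.1008 × 49.15 = 936.33.

936.33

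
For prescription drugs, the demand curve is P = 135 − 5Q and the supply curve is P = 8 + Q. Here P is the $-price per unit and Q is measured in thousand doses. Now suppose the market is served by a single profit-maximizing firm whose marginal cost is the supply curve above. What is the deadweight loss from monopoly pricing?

Competitive equilibrium: 135 − 5Q = 8 + Q → Q* = 21.1667, P* = 29.1667.
Marginal revenue: MR = 135 − 10Q. Set MR = MC: 135 − 10Q = 8 + Q → Q_m = 11.5455.
Price P_m = 135 − 5·11.5455 = 77.2725; MC(Q_m) = 8 + 1·11.5455 = 19.5455.
Competitive Q* = 21.1667, so ΔQ = 9.6212; wedge = 77.2725 − 19.5455 = 57.727.
Welfare loss = ½ × 9.6212 × 57.727 = $277.70 thousand.

$277.70 thousand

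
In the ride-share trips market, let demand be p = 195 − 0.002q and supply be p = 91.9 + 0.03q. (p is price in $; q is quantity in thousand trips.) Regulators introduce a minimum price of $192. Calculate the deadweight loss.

$47437.66 thousand

Competitive equilibrium: 195 − 0.002q = 91.9 + 0.03q → q* = 3221.875, p* = 188.5563.
At the floor p = 192, quantity demanded = (195 − 192)/0.002 = 1500.
Sellers' marginal cost at q' = 1500: 91.9 + 0.03·1500 = 136.9.
Δq = 3221.875 − 1500 = 1721.875; wedge = 192 − 136.9 = 55.1.
Welfare loss = ½ × 1721.875 × 55.1 = $47437.66 thousand.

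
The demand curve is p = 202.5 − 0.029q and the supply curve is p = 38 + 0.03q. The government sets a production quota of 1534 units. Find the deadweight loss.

46399.25

Competitive equilibrium: 202.5 − 0.029q = 38 + 0.03q → q* = 2788.1356, p* = 121.6441.
At q = 1534: demand price = 202.5 − 0.029·1534 = 158.014; supply price = 38 + 0.03·1534 = 84.02.
Δq = 2788.1356 − 1534 = 1254.1356; wedge = 158.014 − 84.02 = 73.994.
DWL = ½ × 1254.1356 × 73.994 = 46399.25.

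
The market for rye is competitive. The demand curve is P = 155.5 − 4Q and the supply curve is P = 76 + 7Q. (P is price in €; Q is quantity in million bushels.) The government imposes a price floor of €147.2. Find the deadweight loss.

Competitive equilibrium: 155.5 − 4Q = 76 + 7Q → Q* = 7.2273, P* = 126.5909.
At the floor P = 147.2, quantity demanded = (155.5 − 147.2)/4 = 2.075.
Sellers' marginal cost at Q' = 2.075: 76 + 7·2.075 = 90.525.
ΔQ = 7.2273 − 2.075 = 5.1523; wedge = 147.2 − 90.525 = 56.675.
Welfare loss = ½ × 5.1523 × 56.675 = €146 million.

€146 million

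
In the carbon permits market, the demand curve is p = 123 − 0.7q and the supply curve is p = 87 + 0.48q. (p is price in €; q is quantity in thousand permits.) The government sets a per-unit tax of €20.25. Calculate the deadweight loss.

Competitive equilibrium: 123 − 0.7q = 87 + 0.48q → q* = 30.5085, p* = 101.6441.
With the tax, the buyer price exceeds the seller price by 20.25: (123 − 0.7q) − (87 + 0.48q) = 20.25 → q' = 13.3475.
Δq = 30.5085 − 13.3475 = 17.161; the wedge equals the tax, 20.25.
The triangle = ½ × 17.161 × 20.25 = €173.76 thousand.

€173.76 thousand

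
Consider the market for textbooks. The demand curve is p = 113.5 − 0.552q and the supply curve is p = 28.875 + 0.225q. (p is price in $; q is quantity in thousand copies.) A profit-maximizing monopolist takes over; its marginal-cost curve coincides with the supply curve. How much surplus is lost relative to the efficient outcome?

$795.01 thousand

Competitive equilibrium: 113.5 − 0.552q = 28.875 + 0.225q → q* = 108.9125, p* = 53.3803.
Marginal revenue: MR = 113.5 − 1.104q. Set MR = MC: 113.5 − 1.104q = 28.875 + 0.225q → q_m = 63.6757.
Price p_m = 113.5 − 0.552·63.6757 = 78.351; MC(q_m) = 28.875 + 0.225·63.6757 = 43.202.
Competitive q* = 108.9125, so Δq = 45.2368; wedge = 78.351 − 43.202 = 35.149.
Welfare loss = ½ × 45.2368 × 35.149 = $795.01 thousand.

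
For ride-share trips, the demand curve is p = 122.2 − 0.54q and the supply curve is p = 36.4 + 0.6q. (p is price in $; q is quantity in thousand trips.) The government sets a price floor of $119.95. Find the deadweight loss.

$2881.19 thousand

Competitive equilibrium: 122.2 − 0.54q = 36.4 + 0.6q → q* = 75.2632, p* = 81.5579.
At the floor p = 119.95, quantity demanded = (122.2 − 119.95)/0.54 = 4.1667.
Sellers' marginal cost at q' = 4.1667: 36.4 + 0.6·4.1667 = 38.9.
Δq = 75.2632 − 4.1667 = 71.0965; wedge = 119.95 − 38.9 = 81.05.
Welfare loss = ½ × 71.0965 × 81.05 = $2881.19 thousand.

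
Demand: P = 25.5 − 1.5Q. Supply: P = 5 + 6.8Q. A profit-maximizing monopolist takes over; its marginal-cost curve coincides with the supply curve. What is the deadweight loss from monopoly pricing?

Competitive equilibrium: 25.5 − 1.5Q = 5 + 6.8Q → Q* = 2.4699, P* = 21.7952.
Marginal revenue: MR = 25.5 − 3Q. Set MR = MC: 25.5 − 3Q = 5 + 6.8Q → Q_m = 2.0918.
Price P_m = 25.5 − 1.5·2.0918 = 22.3623; MC(Q_m) = 5 + 6.8·2.0918 = 19.2242.
Competitive Q* = 2.4699, so ΔQ = 0.3781; wedge = 22.3623 − 19.2242 = 3.1381.
The triangle = ½ × 0.3781 × 3.1381 = 0.59.

0.59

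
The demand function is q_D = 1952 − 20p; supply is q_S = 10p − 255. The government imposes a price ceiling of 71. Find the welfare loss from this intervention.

In inverse form: demand p = 97.6 − 0.05q, supply p = 25.5 + 0.1q.
Competitive equilibrium: 97.6 − 0.05q = 25.5 + 0.1q → q* = 480.6667, p* = 73.5667.
At the ceiling p = 71, quantity supplied = (71 − 25.5)/0.1 = 455.
Willingness to pay at q' = 455: 97.6 − 0.05·455 = 74.85.
Δq = 480.6667 − 455 = 25.6667; wedge = 74.85 − 71 = 3.85.
DWL = ½ × 25.6667 × 3.85 = 49.41.

49.41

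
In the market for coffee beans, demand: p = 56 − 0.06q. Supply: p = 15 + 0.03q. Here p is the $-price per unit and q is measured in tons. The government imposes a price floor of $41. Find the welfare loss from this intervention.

$1901.39

Competitive equilibrium: 56 − 0.06q = 15 + 0.03q → q* = 455.5556, p* = 28.6667.
At the floor p = 41, quantity demanded = (56 − 41)/0.06 = 250.
Sellers' marginal cost at q' = 250: 15 + 0.03·250 = 22.5.
Δq = 455.5556 − 250 = 205.5556; wedge = 41 − 22.5 = 18.5.
The triangle = ½ × 205.5556 × 18.5 = $1901.39.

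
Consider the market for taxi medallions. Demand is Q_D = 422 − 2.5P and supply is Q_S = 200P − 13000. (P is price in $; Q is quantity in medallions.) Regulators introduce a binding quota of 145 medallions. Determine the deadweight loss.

$2508.34

In inverse form: demand P = 168.8 − 0.4Q, supply P = 65 + 0.005Q.
Competitive equilibrium: 168.8 − 0.4Q = 65 + 0.005Q → Q* = 256.2963, P* = 66.2815.
At Q = 145: demand price = 168.8 − 0.4·145 = 110.8; supply price = 65 + 0.005·145 = 65.725.
ΔQ = 256.2963 − 145 = 111.2963; wedge = 110.8 − 65.725 = 45.075.
DWL = ½ × 111.2963 × 45.075 = $2508.34.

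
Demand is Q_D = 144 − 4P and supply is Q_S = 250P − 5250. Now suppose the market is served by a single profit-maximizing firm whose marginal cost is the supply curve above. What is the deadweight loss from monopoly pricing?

In inverse form: demand P = 36 − 0.25Q, supply P = 21 + 0.004Q.
Competitive equilibrium: 36 − 0.25Q = 21 + 0.004Q → Q* = 59.0551, P* = 21.2362.
Marginal revenue: MR = 36 − 0.5Q. Set MR = MC: 36 − 0.5Q = 21 + 0.004Q → Q_m = 29.7619.
Price P_m = 36 − 0.25·29.7619 = 28.5595; MC(Q_m) = 21 + 0.004·29.7619 = 21.119.
Competitive Q* = 59.0551, so ΔQ = 29.2932; wedge = 28.5595 − 21.119 = 7.4405.
Welfare loss = ½ × 29.2932 × 7.4405 = 108.98.

108.98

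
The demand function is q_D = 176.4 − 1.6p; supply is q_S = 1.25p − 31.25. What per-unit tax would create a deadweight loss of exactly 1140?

57

In inverse form: demand p = 110.25 − 0.625q, supply p = 25 + 0.8q.
Competitive equilibrium: 110.25 − 0.625q = 25 + 0.8q → q* = 59.8246, p* = 72.8596.
A tax t gives Δq = t/1.425 and wedge t, so DWL = t²/2.85.
t²/2.85 = 1140 → t² = 3249 → t = 57.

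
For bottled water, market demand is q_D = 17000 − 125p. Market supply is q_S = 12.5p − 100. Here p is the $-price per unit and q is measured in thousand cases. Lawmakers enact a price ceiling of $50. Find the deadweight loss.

In inverse form: demand p = 136 − 0.008q, supply p = 8 + 0.08q.
Competitive equilibrium: 136 − 0.008q = 8 + 0.08q → q* = 1454.5455, p* = 124.3636.
At the ceiling p = 50, quantity supplied = (50 − 8)/0.08 = 525.
Willingness to pay at q' = 525: 136 − 0.008·525 = 131.8.
Δq = 1454.5455 − 525 = 929.5455; wedge = 131.8 − 50 = 81.8.
Deadweight loss = ½ × 929.5455 × 81.8 = $38018.41 thousand.

$38018.41 thousand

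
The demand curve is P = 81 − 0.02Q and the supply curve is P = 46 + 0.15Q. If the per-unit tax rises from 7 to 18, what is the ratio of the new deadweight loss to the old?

Competitive equilibrium: 81 − 0.02Q = 46 + 0.15Q → Q* = 205.8824, P* = 76.8824.
For a per-unit tax t: ΔQ = t/0.17, so DWL = ½·t·(t/0.17) = t²/0.34.
At t = 7: DWL = 144.118. At t = 18: DWL = 952.941.
Ratio = (18/7)² = 6.612.

6.612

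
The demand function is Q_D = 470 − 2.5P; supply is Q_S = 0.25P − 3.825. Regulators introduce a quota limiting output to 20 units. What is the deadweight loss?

815.24

In inverse form: demand P = 188 − 0.4Q, supply P = 15.3 + 4Q.
Competitive equilibrium: 188 − 0.4Q = 15.3 + 4Q → Q* = 39.25, P* = 172.3.
At Q = 20: demand price = 188 − 0.4·20 = 180; supply price = 15.3 + 4·20 = 95.3.
ΔQ = 39.25 − 20 = 19.25; wedge = 180 − 95.3 = 84.7.
DWL = ½ × 19.25 × 84.7 = 815.24.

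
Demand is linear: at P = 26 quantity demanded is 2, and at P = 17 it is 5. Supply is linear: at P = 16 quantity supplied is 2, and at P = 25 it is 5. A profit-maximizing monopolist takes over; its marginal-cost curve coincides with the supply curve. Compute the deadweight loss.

Demand slope = (17 − 26)/(5 − 2) = −3, so P = 32 − 3Q.
Supply slope = (25 − 16)/(5 − 2) = 3, so P = 10 + 3Q.
Competitive equilibrium: 32 − 3Q = 10 + 3Q → Q* = 3.6667, P* = 21.
Marginal revenue: MR = 32 − 6Q. Set MR = MC: 32 − 6Q = 10 + 3Q → Q_m = 2.4444.
Price P_m = 32 − 3·2.4444 = 24.6668; MC(Q_m) = 10 + 3·2.4444 = 17.3332.
Competitive Q* = 3.6667, so ΔQ = 1.2223; wedge = 24.6668 − 17.3332 = 7.3336.
Deadweight loss = ½ × 1.2223 × 7.3336 = 4.48.

4.48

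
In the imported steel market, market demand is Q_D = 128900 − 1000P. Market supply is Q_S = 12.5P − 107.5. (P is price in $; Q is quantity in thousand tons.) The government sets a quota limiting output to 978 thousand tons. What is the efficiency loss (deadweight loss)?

In inverse form: demand P = 128.9 − 0.001Q, supply P = 8.6 + 0.08Q.
Competitive equilibrium: 128.9 − 0.001Q = 8.6 + 0.08Q → Q* = 1485.1852, P* = 127.4148.
At Q = 978: demand price = 128.9 − 0.001·978 = 127.922; supply price = 8.6 + 0.08·978 = 86.84.
ΔQ = 1485.1852 − 978 = 507.1852; wedge = 127.922 − 86.84 = 41.082.
DWL = ½ × 507.1852 × 41.082 = $10418.09 thousand.

$10418.09 thousand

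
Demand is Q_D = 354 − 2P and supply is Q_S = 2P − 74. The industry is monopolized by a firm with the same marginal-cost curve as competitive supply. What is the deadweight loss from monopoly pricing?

In inverse form: demand P = 177 − 0.5Q, supply P = 37 + 0.5Q.
Competitive equilibrium: 177 − 0.5Q = 37 + 0.5Q → Q* = 140, P* = 107.
Marginal revenue: MR = 177 − Q. Set MR = MC: 177 − Q = 37 + 0.5Q → Q_m = 93.3333.
Price P_m = 177 − 0.5·93.3333 = 130.3334; MC(Q_m) = 37 + 0.5·93.3333 = 83.6667.
Competitive Q* = 140, so ΔQ = 46.6667; wedge = 130.3334 − 83.6667 = 46.6667.
The triangle = ½ × 46.6667 × 46.6667 = 1088.89.

1088.89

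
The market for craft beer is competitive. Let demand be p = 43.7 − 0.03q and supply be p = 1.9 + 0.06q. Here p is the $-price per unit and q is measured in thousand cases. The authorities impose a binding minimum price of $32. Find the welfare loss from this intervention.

Competitive equilibrium: 43.7 − 0.03q = 1.9 + 0.06q → q* = 464.4444, p* = 29.7667.
At the floor p = 32, quantity demanded = (43.7 − 32)/0.03 = 390.
Sellers' marginal cost at q' = 390: 1.9 + 0.06·390 = 25.3.
Δq = 464.4444 − 390 = 74.4444; wedge = 32 − 25.3 = 6.7.
Deadweight loss = ½ × 74.4444 × 6.7 = $249.39 thousand.

$249.39 thousand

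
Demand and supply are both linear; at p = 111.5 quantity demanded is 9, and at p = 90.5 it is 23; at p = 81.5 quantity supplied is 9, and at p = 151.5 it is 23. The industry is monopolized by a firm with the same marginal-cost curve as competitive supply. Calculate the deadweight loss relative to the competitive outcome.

Demand slope = (90.5 − 111.5)/(23 − 9) = −1.5, so p = 125 − 1.5q.
Supply slope = (151.5 − 81.5)/(23 − 9) = 5, so p = 36.5 + 5q.
Competitive equilibrium: 125 − 1.5q = 36.5 + 5q → q* = 13.6154, p* = 104.5769.
Marginal revenue: MR = 125 − 3q. Set MR = MC: 125 − 3q = 36.5 + 5q → q_m = 11.0625.
Price p_m = 125 − 1.5·11.0625 = 108.4063; MC(q_m) = 36.5 + 5·11.0625 = 91.8125.
Competitive q* = 13.6154, so Δq = 2.5529; wedge = 108.4063 − 91.8125 = 16.5938.
DWL = ½ × 2.5529 × 16.5938 = 21.18.

21.18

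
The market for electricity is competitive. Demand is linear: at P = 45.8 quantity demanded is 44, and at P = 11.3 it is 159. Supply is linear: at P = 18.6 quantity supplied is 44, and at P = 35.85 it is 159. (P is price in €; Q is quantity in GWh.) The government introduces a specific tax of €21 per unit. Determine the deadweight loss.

Demand slope = (11.3 − 45.8)/(159 − 44) = −0.3, so P = 59 − 0.3Q.
Supply slope = (35.85 − 18.6)/(159 − 44) = 0.15, so P = 12 + 0.15Q.
Competitive equilibrium: 59 − 0.3Q = 12 + 0.15Q → Q* = 104.4444, P* = 27.6667.
With the tax, the buyer price exceeds the seller price by 21: (59 − 0.3Q) − (12 + 0.15Q) = 21 → Q' = 57.7778.
ΔQ = 104.4444 − 57.7778 = 46.6666; the wedge equals the tax, 21.
Welfare loss = ½ × 46.6666 × 21 = €490.

€490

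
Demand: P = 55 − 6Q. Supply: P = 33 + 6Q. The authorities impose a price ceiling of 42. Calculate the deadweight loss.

0.67

Competitive equilibrium: 55 − 6Q = 33 + 6Q → Q* = 1.8333, P* = 44.
At the ceiling P = 42, quantity supplied = (42 − 33)/6 = 1.5.
Willingness to pay at Q' = 1.5: 55 − 6·1.5 = 46.
ΔQ = 1.8333 − 1.5 = 0.3333; wedge = 46 − 42 = 4.
DWL = ½ × 0.3333 × 4 = 0.67.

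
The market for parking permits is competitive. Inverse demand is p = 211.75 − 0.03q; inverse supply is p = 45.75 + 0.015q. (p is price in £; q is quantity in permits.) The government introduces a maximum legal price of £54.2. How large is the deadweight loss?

Competitive equilibrium: 211.75 − 0.03q = 45.75 + 0.015q → q* = 3688.88889, p* = 101.08333.
At the ceiling p = 54.2, quantity supplied = (54.2 − 45.75)/0.015 = 563.33333.
Willingness to pay at q' = 563.33333: 211.75 − 0.03·563.33333 = 194.85.
Δq = 3688.88889 − 563.33333 = 3125.55556; wedge = 194.85 − 54.2 = 140.65.
The triangle = ½ × 3125.55556 × 140.65 = £219804.69.

£219804.69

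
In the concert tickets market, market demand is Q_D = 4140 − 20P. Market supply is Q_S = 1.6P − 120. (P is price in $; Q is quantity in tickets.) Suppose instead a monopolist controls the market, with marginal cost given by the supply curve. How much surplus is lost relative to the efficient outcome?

In inverse form: demand P = 207 − 0.05Q, supply P = 75 + 0.625Q.
Competitive equilibrium: 207 − 0.05Q = 75 + 0.625Q → Q* = 195.5556, P* = 197.2222.
Marginal revenue: MR = 207 − 0.1Q. Set MR = MC: 207 − 0.1Q = 75 + 0.625Q → Q_m = 182.069.
Price P_m = 207 − 0.05·182.069 = 197.8966; MC(Q_m) = 75 + 0.625·182.069 = 188.7931.
Competitive Q* = 195.5556, so ΔQ = 13.4866; wedge = 197.8966 − 188.7931 = 9.1035.
Deadweight loss = ½ × 13.4866 × 9.1035 = $61.39.

$61.39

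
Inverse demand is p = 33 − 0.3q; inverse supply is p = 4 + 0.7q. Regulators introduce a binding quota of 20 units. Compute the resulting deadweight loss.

Competitive equilibrium: 33 − 0.3q = 4 + 0.7q → q* = 29, p* = 24.3.
At q = 20: demand price = 33 − 0.3·20 = 27; supply price = 4 + 0.7·20 = 18.
Δq = 29 − 20 = 9; wedge = 27 − 18 = 9.
DWL = ½ × 9 × 9 = 40.50.

40.50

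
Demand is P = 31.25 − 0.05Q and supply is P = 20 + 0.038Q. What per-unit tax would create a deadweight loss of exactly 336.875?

7.7

Competitive equilibrium: 31.25 − 0.05Q = 20 + 0.038Q → Q* = 127.8409, P* = 24.858.
A tax t gives ΔQ = t/0.088 and wedge t, so DWL = t²/0.176.
t²/0.176 = 336.875 → t² = 59.29 → t = 7.7.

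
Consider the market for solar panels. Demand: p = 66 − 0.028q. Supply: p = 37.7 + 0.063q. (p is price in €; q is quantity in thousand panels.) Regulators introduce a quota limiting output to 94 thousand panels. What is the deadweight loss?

Competitive equilibrium: 66 − 0.028q = 37.7 + 0.063q → q* = 310.989, p* = 57.2923.
At q = 94: demand price = 66 − 0.028·94 = 63.368; supply price = 37.7 + 0.063·94 = 43.622.
Δq = 310.989 − 94 = 216.989; wedge = 63.368 − 43.622 = 19.746.
Deadweight loss = ½ × 216.989 × 19.746 = €2142.33 thousand.

€2142.33 thousand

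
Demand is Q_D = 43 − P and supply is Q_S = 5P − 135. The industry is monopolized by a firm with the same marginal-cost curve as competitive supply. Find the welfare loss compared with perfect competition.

In inverse form: demand P = 43 − Q, supply P = 27 + 0.2Q.
Competitive equilibrium: 43 − Q = 27 + 0.2Q → Q* = 13.3333, P* = 29.6667.
Marginal revenue: MR = 43 − 2Q. Set MR = MC: 43 − 2Q = 27 + 0.2Q → Q_m = 7.2727.
Price P_m = 43 − 1·7.2727 = 35.7273; MC(Q_m) = 27 + 0.2·7.2727 = 28.4545.
Competitive Q* = 13.3333, so ΔQ = 6.0606; wedge = 35.7273 − 28.4545 = 7.2728.
The triangle = ½ × 6.0606 × 7.2728 = 22.04.

22.04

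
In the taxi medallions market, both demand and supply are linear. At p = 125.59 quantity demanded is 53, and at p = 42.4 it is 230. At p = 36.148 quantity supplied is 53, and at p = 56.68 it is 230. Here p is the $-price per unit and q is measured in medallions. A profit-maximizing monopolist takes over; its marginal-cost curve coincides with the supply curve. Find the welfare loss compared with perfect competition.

Demand slope = (42.4 − 125.59)/(230 − 53) = −0.47, so p = 150.5 − 0.47q.
Supply slope = (56.68 − 36.148)/(230 − 53) = 0.116, so p = 30 + 0.116q.
Competitive equilibrium: 150.5 − 0.47q = 30 + 0.116q → q* = 205.6314, p* = 53.85324.
Marginal revenue: MR = 150.5 − 0.94q. Set MR = MC: 150.5 − 0.94q = 30 + 0.116q → q_m = 114.10985.
Price p_m = 150.5 − 0.47·114.10985 = 96.86837; MC(q_m) = 30 + 0.116·114.10985 = 43.23674.
Competitive q* = 205.6314, so Δq = 91.52155; wedge = 96.86837 − 43.23674 = 53.63163.
Welfare loss = ½ × 91.52155 × 53.63163 = $2454.22.

$2454.22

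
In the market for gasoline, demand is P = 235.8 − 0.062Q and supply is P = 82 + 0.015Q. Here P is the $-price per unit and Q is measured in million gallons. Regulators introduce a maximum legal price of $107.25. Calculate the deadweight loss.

$3797.62 million

Competitive equilibrium: 235.8 − 0.062Q = 82 + 0.015Q → Q* = 1997.4026, P* = 111.961.
At the ceiling P = 107.25, quantity supplied = (107.25 − 82)/0.015 = 1683.3333.
Willingness to pay at Q' = 1683.3333: 235.8 − 0.062·1683.3333 = 131.4333.
ΔQ = 1997.4026 − 1683.3333 = 314.0693; wedge = 131.4333 − 107.25 = 24.1833.
The triangle = ½ × 314.0693 × 24.1833 = $3797.62 million.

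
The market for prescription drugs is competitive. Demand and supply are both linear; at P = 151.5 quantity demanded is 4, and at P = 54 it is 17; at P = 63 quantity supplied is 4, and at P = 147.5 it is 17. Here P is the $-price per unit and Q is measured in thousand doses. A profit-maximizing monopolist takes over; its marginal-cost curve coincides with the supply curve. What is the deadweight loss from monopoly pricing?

$90.75 thousand

Demand slope = (54 − 151.5)/(17 − 4) = −7.5, so P = 181.5 − 7.5Q.
Supply slope = (147.5 − 63)/(17 − 4) = 6.5, so P = 37 + 6.5Q.
Competitive equilibrium: 181.5 − 7.5Q = 37 + 6.5Q → Q* = 10.3214, P* = 104.0893.
Marginal revenue: MR = 181.5 − 15Q. Set MR = MC: 181.5 − 15Q = 37 + 6.5Q → Q_m = 6.7209.
Price P_m = 181.5 − 7.5·6.7209 = 131.0933; MC(Q_m) = 37 + 6.5·6.7209 = 80.6859.
Competitive Q* = 10.3214, so ΔQ = 3.6005; wedge = 131.0933 − 80.6859 = 50.4074.
DWL = ½ × 3.6005 × 50.4074 = $90.75 thousand.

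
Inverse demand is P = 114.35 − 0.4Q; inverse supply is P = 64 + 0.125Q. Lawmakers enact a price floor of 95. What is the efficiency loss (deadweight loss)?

Competitive equilibrium: 114.35 − 0.4Q = 64 + 0.125Q → Q* = 95.9048, P* = 75.9881.
At the floor P = 95, quantity demanded = (114.35 − 95)/0.4 = 48.375.
Sellers' marginal cost at Q' = 48.375: 64 + 0.125·48.375 = 70.0469.
ΔQ = 95.9048 − 48.375 = 47.5298; wedge = 95 − 70.0469 = 24.9531.
DWL = ½ × 47.5298 × 24.9531 = 593.01.

593.01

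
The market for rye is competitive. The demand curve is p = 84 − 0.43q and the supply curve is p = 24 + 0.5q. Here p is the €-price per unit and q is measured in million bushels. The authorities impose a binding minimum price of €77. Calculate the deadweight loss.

Competitive equilibrium: 84 − 0.43q = 24 + 0.5q → q* = 64.5161, p* = 56.2581.
At the floor p = 77, quantity demanded = (84 − 77)/0.43 = 16.2791.
Sellers' marginal cost at q' = 16.2791: 24 + 0.5·16.2791 = 32.1396.
Δq = 64.5161 − 16.2791 = 48.237; wedge = 77 − 32.1396 = 44.8604.
Welfare loss = ½ × 48.237 × 44.8604 = €1081.97 million.

€1081.97 million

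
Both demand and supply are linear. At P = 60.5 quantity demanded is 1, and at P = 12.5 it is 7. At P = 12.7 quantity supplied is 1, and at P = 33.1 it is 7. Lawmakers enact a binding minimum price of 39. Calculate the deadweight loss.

Demand slope = (12.5 − 60.5)/(7 − 1) = −8, so P = 68.5 − 8Q.
Supply slope = (33.1 − 12.7)/(7 − 1) = 3.4, so P = 9.3 + 3.4Q.
Competitive equilibrium: 68.5 − 8Q = 9.3 + 3.4Q → Q* = 5.193, P* = 26.9561.
At the floor P = 39, quantity demanded = (68.5 − 39)/8 = 3.6875.
Sellers' marginal cost at Q' = 3.6875: 9.3 + 3.4·3.6875 = 21.8375.
ΔQ = 5.193 − 3.6875 = 1.5055; wedge = 39 − 21.8375 = 17.1625.
Deadweight loss = ½ × 1.5055 × 17.1625 = 12.92.

12.92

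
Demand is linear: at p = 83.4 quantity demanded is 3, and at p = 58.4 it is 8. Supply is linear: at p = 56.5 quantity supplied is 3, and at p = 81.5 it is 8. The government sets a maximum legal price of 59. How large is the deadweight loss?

23.98

Demand slope = (58.4 − 83.4)/(8 − 3) = −5, so p = 98.4 − 5q.
Supply slope = (81.5 − 56.5)/(8 − 3) = 5, so p = 41.5 + 5q.
Competitive equilibrium: 98.4 − 5q = 41.5 + 5q → q* = 5.69, p* = 69.95.
At the ceiling p = 59, quantity supplied = (59 − 41.5)/5 = 3.5.
Willingness to pay at q' = 3.5: 98.4 − 5·3.5 = 80.9.
Δq = 5.69 − 3.5 = 2.19; wedge = 80.9 − 59 = 21.9.
Welfare loss = ½ × 2.19 × 21.9 = 23.98.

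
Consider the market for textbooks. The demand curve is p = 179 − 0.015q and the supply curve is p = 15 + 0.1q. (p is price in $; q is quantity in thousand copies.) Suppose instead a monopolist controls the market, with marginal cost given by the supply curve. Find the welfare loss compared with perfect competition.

$1556.88 thousand

Competitive equilibrium: 179 − 0.015q = 15 + 0.1q → q* = 1426.087, p* = 157.6087.
Marginal revenue: MR = 179 − 0.03q. Set MR = MC: 179 − 0.03q = 15 + 0.1q → q_m = 1261.5385.
Price p_m = 179 − 0.015·1261.5385 = 160.0769; MC(q_m) = 15 + 0.1·1261.5385 = 141.1539.
Competitive q* = 1426.087, so Δq = 164.5485; wedge = 160.0769 − 141.1539 = 18.923.
Welfare loss = ½ × 164.5485 × 18.923 = $1556.88 thousand.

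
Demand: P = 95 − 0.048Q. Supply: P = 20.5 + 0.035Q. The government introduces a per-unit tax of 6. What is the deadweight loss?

Competitive equilibrium: 95 − 0.048Q = 20.5 + 0.035Q → Q* = 897.5904, P* = 51.9157.
With the tax, the buyer price exceeds the seller price by 6: (95 − 0.048Q) − (20.5 + 0.035Q) = 6 → Q' = 825.3012.
ΔQ = 897.5904 − 825.3012 = 72.2892; the wedge equals the tax, 6.
Deadweight loss = ½ × 72.2892 × 6 = 216.87.

216.87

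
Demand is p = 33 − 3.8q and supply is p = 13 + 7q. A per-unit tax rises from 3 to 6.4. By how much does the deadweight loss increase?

Competitive equilibrium: 33 − 3.8q = 13 + 7q → q* = 1.8519, p* = 25.963.
For a per-unit tax t: Δq = t/10.8, so DWL = ½·t·(t/10.8) = t²/21.6.
At t = 3: DWL = 0.417. At t = 6.4: DWL = 1.896.
Increase = 1.896 − 0.417 = 1.48.

1.48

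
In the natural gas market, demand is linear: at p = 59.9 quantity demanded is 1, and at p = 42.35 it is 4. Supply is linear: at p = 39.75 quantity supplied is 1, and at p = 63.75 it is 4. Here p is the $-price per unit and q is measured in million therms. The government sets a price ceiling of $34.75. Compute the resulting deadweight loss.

$29.96 million

Demand slope = (42.35 − 59.9)/(4 − 1) = −5.85, so p = 65.75 − 5.85q.
Supply slope = (63.75 − 39.75)/(4 − 1) = 8, so p = 31.75 + 8q.
Competitive equilibrium: 65.75 − 5.85q = 31.75 + 8q → q* = 2.4549, p* = 51.389.
At the ceiling p = 34.75, quantity supplied = (34.75 − 31.75)/8 = 0.375.
Willingness to pay at q' = 0.375: 65.75 − 5.85·0.375 = 63.5563.
Δq = 2.4549 − 0.375 = 2.0799; wedge = 63.5563 − 34.75 = 28.8063.
Deadweight loss = ½ × 2.0799 × 28.8063 = $29.96 million.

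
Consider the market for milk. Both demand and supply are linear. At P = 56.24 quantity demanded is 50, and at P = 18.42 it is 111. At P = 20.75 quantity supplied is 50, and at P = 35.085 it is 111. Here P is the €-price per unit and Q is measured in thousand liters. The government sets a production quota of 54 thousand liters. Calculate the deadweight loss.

Demand slope = (18.42 − 56.24)/(111 − 50) = −0.62, so P = 87.24 − 0.62Q.
Supply slope = (35.085 − 20.75)/(111 − 50) = 0.235, so P = 9 + 0.235Q.
Competitive equilibrium: 87.24 − 0.62Q = 9 + 0.235Q → Q* = 91.5088, P* = 30.5046.
At Q = 54: demand price = 87.24 − 0.62·54 = 53.76; supply price = 9 + 0.235·54 = 21.69.
ΔQ = 91.5088 − 54 = 37.5088; wedge = 53.76 − 21.69 = 32.07.
Deadweight loss = ½ × 37.5088 × 32.07 = €601.45 thousand.

€601.45 thousand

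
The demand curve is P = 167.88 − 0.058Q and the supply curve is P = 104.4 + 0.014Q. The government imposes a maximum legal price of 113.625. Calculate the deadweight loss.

Competitive equilibrium: 167.88 − 0.058Q = 104.4 + 0.014Q → Q* = 881.6667, P* = 116.7433.
At the ceiling P = 113.625, quantity supplied = (113.625 − 104.4)/0.014 = 658.9286.
Willingness to pay at Q' = 658.9286: 167.88 − 0.058·658.9286 = 129.6621.
ΔQ = 881.6667 − 658.9286 = 222.7381; wedge = 129.6621 − 113.625 = 16.0371.
Welfare loss = ½ × 222.7381 × 16.0371 = 1786.04.

1786.04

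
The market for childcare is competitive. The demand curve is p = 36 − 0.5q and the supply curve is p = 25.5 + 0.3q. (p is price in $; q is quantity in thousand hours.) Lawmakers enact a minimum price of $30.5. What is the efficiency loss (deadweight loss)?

$1.81 thousand

Competitive equilibrium: 36 − 0.5q = 25.5 + 0.3q → q* = 13.125, p* = 29.4375.
At the floor p = 30.5, quantity demanded = (36 − 30.5)/0.5 = 11.
Sellers' marginal cost at q' = 11: 25.5 + 0.3·11 = 28.8.
Δq = 13.125 − 11 = 2.125; wedge = 30.5 − 28.8 = 1.7.
Deadweight loss = ½ × 2.125 × 1.7 = $1.81 thousand.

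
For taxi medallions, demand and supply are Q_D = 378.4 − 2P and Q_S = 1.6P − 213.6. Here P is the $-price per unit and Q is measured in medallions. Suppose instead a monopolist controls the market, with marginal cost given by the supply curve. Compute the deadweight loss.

$130.55

In inverse form: demand P = 189.2 − 0.5Q, supply P = 133.5 + 0.625Q.
Competitive equilibrium: 189.2 − 0.5Q = 133.5 + 0.625Q → Q* = 49.5111, P* = 164.4444.
Marginal revenue: MR = 189.2 − Q. Set MR = MC: 189.2 − Q = 133.5 + 0.625Q → Q_m = 34.2769.
Price P_m = 189.2 − 0.5·34.2769 = 172.0616; MC(Q_m) = 133.5 + 0.625·34.2769 = 154.9231.
Competitive Q* = 49.5111, so ΔQ = 15.2342; wedge = 172.0616 − 154.9231 = 17.1385.
The triangle = ½ × 15.2342 × 17.1385 = $130.55.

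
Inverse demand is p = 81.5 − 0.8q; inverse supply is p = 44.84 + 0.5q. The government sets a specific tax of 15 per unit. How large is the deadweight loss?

86.54

Competitive equilibrium: 81.5 − 0.8q = 44.84 + 0.5q → q* = 28.2, p* = 58.94.
With the tax, the buyer price exceeds the seller price by 15: (81.5 − 0.8q) − (44.84 + 0.5q) = 15 → q' = 16.6615.
Δq = 28.2 − 16.6615 = 11.5385; the wedge equals the tax, 15.
The triangle = ½ × 11.5385 × 15 = 86.54.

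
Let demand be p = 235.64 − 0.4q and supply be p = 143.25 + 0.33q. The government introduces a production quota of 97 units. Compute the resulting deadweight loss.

318.97

Competitive equilibrium: 235.64 − 0.4q = 143.25 + 0.33q → q* = 126.5616, p* = 185.0153.
At q = 97: demand price = 235.64 − 0.4·97 = 196.84; supply price = 143.25 + 0.33·97 = 175.26.
Δq = 126.5616 − 97 = 29.5616; wedge = 196.84 − 175.26 = 21.58.
Welfare loss = ½ × 29.5616 × 21.58 = 318.97.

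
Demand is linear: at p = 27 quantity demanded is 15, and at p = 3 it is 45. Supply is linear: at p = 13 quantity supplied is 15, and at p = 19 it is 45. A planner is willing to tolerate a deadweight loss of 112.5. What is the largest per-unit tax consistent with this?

Demand slope = (3 − 27)/(45 − 15) = −0.8, so p = 39 − 0.8q.
Supply slope = (19 − 13)/(45 − 15) = 0.2, so p = 10 + 0.2q.
Competitive equilibrium: 39 − 0.8q = 10 + 0.2q → q* = 29, p* = 15.8.
A tax t gives Δq = t/1 and wedge t, so DWL = t²/2.
t²/2 = 112.5 → t² = 225 → t = 15.

15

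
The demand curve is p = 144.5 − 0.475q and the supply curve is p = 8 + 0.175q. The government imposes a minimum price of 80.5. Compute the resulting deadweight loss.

1840.98

Competitive equilibrium: 144.5 − 0.475q = 8 + 0.175q → q* = 210, p* = 44.75.
At the floor p = 80.5, quantity demanded = (144.5 − 80.5)/0.475 = 134.7368.
Sellers' marginal cost at q' = 134.7368: 8 + 0.175·134.7368 = 31.5789.
Δq = 210 − 134.7368 = 75.2632; wedge = 80.5 − 31.5789 = 48.9211.
Deadweight loss = ½ × 75.2632 × 48.9211 = 1840.98.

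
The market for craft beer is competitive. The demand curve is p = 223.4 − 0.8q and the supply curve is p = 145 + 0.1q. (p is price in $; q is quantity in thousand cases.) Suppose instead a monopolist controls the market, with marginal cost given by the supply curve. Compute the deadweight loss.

$756.21 thousand

Competitive equilibrium: 223.4 − 0.8q = 145 + 0.1q → q* = 87.1111, p* = 153.7111.
Marginal revenue: MR = 223.4 − 1.6q. Set MR = MC: 223.4 − 1.6q = 145 + 0.1q → q_m = 46.1176.
Price p_m = 223.4 − 0.8·46.1176 = 186.5059; MC(q_m) = 145 + 0.1·46.1176 = 149.6118.
Competitive q* = 87.1111, so Δq = 40.9935; wedge = 186.5059 − 149.6118 = 36.8941.
DWL = ½ × 40.9935 × 36.8941 = $756.21 thousand.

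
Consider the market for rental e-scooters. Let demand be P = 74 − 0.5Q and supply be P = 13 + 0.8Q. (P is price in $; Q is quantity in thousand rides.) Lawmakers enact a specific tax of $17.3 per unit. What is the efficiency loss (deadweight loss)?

Competitive equilibrium: 74 − 0.5Q = 13 + 0.8Q → Q* = 46.9231, P* = 50.5385.
With the tax, the buyer price exceeds the seller price by 17.3: (74 − 0.5Q) − (13 + 0.8Q) = 17.3 → Q' = 33.6154.
ΔQ = 46.9231 − 33.6154 = 13.3077; the wedge equals the tax, 17.3.
Welfare loss = ½ × 13.3077 × 17.3 = $115.11 thousand.

$115.11 thousand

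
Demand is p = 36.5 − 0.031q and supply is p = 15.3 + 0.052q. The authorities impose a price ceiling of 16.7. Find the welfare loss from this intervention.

2166.78

Competitive equilibrium: 36.5 − 0.031q = 15.3 + 0.052q → q* = 255.4217, p* = 28.5819.
At the ceiling p = 16.7, quantity supplied = (16.7 − 15.3)/0.052 = 26.9231.
Willingness to pay at q' = 26.9231: 36.5 − 0.031·26.9231 = 35.6654.
Δq = 255.4217 − 26.9231 = 228.4986; wedge = 35.6654 − 16.7 = 18.9654.
Welfare loss = ½ × 228.4986 × 18.9654 = 2166.78.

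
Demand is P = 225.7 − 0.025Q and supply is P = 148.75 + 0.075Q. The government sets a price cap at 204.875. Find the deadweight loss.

22.40

Competitive equilibrium: 225.7 − 0.025Q = 148.75 + 0.075Q → Q* = 769.5, P* = 206.4625.
At the ceiling P = 204.875, quantity supplied = (204.875 − 148.75)/0.075 = 748.3333.
Willingness to pay at Q' = 748.3333: 225.7 − 0.025·748.3333 = 206.9917.
ΔQ = 769.5 − 748.3333 = 21.1667; wedge = 206.9917 − 204.875 = 2.1167.
DWL = ½ × 21.1667 × 2.1167 = 22.40.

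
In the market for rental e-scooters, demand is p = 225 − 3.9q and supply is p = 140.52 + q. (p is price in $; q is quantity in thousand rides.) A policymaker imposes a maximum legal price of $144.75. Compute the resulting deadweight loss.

Competitive equilibrium: 225 − 3.9q = 140.52 + q → q* = 17.2408, p* = 157.7608.
At the ceiling p = 144.75, quantity supplied = (144.75 − 140.52)/1 = 4.23.
Willingness to pay at q' = 4.23: 225 − 3.9·4.23 = 208.503.
Δq = 17.2408 − 4.23 = 13.0108; wedge = 208.503 − 144.75 = 63.753.
Welfare loss = ½ × 13.0108 × 63.753 = $414.74 thousand.

$414.74 thousand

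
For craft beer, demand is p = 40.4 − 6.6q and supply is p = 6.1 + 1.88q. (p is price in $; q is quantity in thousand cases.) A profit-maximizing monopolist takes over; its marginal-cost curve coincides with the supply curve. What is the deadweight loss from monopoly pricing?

$13.29 thousand

Competitive equilibrium: 40.4 − 6.6q = 6.1 + 1.88q → q* = 4.0448, p* = 13.7042.
Marginal revenue: MR = 40.4 − 13.2q. Set MR = MC: 40.4 − 13.2q = 6.1 + 1.88q → q_m = 2.2745.
Price p_m = 40.4 − 6.6·2.2745 = 25.3883; MC(q_m) = 6.1 + 1.88·2.2745 = 10.3761.
Competitive q* = 4.0448, so Δq = 1.7703; wedge = 25.3883 − 10.3761 = 15.0122.
DWL = ½ × 1.7703 × 15.0122 = $13.29 thousand.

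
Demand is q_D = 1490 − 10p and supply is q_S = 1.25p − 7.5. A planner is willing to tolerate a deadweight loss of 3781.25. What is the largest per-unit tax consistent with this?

82.5

In inverse form: demand p = 149 − 0.1q, supply p = 6 + 0.8q.
Competitive equilibrium: 149 − 0.1q = 6 + 0.8q → q* = 158.8889, p* = 133.1111.
A tax t gives Δq = t/0.9 and wedge t, so DWL = t²/1.8.
t²/1.8 = 3781.25 → t² = 6806.25 → t = 82.5.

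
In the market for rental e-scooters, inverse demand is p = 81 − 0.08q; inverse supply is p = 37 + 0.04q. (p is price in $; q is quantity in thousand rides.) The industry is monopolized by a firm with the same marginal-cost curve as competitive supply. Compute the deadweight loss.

Competitive equilibrium: 81 − 0.08q = 37 + 0.04q → q* = 366.6667, p* = 51.6667.
Marginal revenue: MR = 81 − 0.16q. Set MR = MC: 81 − 0.16q = 37 + 0.04q → q_m = 220.
Price p_m = 81 − 0.08·220 = 63.4; MC(q_m) = 37 + 0.04·220 = 45.8.
Competitive q* = 366.6667, so Δq = 146.6667; wedge = 63.4 − 45.8 = 17.6.
Deadweight loss = ½ × 146.6667 × 17.6 = $1290.67 thousand.

$1290.67 thousand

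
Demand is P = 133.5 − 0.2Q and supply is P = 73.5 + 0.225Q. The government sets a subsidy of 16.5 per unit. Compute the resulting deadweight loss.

Competitive equilibrium: 133.5 − 0.2Q = 73.5 + 0.225Q → Q* = 141.1765, P* = 105.2647.
The subsidy lowers effective supply by 16.5: P = 57 + 0.225Q.
New quantity: 133.5 − 0.2Q = 57 + 0.225Q → Q' = 180.
Overproduction ΔQ = 180 − 141.1765 = 38.8235; wedge = subsidy = 16.5.
Deadweight loss = ½ × 38.8235 × 16.5 = 320.29.

320.29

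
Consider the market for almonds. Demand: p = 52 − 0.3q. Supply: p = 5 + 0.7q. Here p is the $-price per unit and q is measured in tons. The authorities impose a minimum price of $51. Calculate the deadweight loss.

$953.39

Competitive equilibrium: 52 − 0.3q = 5 + 0.7q → q* = 47, p* = 37.9.
At the floor p = 51, quantity demanded = (52 − 51)/0.3 = 3.3333.
Sellers' marginal cost at q' = 3.3333: 5 + 0.7·3.3333 = 7.3333.
Δq = 47 − 3.3333 = 43.6667; wedge = 51 − 7.3333 = 43.6667.
Deadweight loss = ½ × 43.6667 × 43.6667 = $953.39.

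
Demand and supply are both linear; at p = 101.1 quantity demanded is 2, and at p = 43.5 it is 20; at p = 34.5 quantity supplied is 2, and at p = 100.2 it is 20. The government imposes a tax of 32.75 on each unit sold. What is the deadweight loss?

Demand slope = (43.5 − 101.1)/(20 − 2) = −3.2, so p = 107.5 − 3.2q.
Supply slope = (100.2 − 34.5)/(20 − 2) = 3.65, so p = 27.2 + 3.65q.
Competitive equilibrium: 107.5 − 3.2q = 27.2 + 3.65q → q* = 11.7226, p* = 69.9876.
With the tax, the buyer price exceeds the seller price by 32.75: (107.5 − 3.2q) − (27.2 + 3.65q) = 32.75 → q' = 6.9416.
Δq = 11.7226 − 6.9416 = 4.781; the wedge equals the tax, 32.75.
DWL = ½ × 4.781 × 32.75 = 78.29.

78.29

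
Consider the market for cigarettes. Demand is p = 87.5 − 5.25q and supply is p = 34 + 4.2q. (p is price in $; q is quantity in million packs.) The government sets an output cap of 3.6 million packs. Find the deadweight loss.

Competitive equilibrium: 87.5 − 5.25q = 34 + 4.2q → q* = 5.6614, p* = 57.7778.
At q = 3.6: demand price = 87.5 − 5.25·3.6 = 68.6; supply price = 34 + 4.2·3.6 = 49.12.
Δq = 5.6614 − 3.6 = 2.0614; wedge = 68.6 − 49.12 = 19.48.
The triangle = ½ × 2.0614 × 19.48 = $20.08 million.

$20.08 million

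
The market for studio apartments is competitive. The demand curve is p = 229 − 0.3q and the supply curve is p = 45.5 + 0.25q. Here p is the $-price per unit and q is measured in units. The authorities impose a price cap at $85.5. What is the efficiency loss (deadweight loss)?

Competitive equilibrium: 229 − 0.3q = 45.5 + 0.25q → q* = 333.6364, p* = 128.9091.
At the ceiling p = 85.5, quantity supplied = (85.5 − 45.5)/0.25 = 160.
Willingness to pay at q' = 160: 229 − 0.3·160 = 181.
Δq = 333.6364 − 160 = 173.6364; wedge = 181 − 85.5 = 95.5.
The triangle = ½ × 173.6364 × 95.5 = $8291.14.

$8291.14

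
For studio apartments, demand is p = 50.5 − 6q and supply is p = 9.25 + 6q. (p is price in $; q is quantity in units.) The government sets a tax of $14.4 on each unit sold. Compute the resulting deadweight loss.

$8.64

Competitive equilibrium: 50.5 − 6q = 9.25 + 6q → q* = 3.4375, p* = 29.875.
With the tax, the buyer price exceeds the seller price by 14.4: (50.5 − 6q) − (9.25 + 6q) = 14.4 → q' = 2.2375.
Δq = 3.4375 − 2.2375 = 1.2; the wedge equals the tax, 14.4.
Deadweight loss = ½ × 1.2 × 14.4 = $8.64.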